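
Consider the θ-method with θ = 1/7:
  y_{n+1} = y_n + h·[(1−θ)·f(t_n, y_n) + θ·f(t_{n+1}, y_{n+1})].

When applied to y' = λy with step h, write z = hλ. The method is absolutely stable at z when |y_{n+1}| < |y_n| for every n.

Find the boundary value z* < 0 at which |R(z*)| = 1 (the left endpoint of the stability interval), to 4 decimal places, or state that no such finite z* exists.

z* = -2.8000.

Test eqn y'=λy, z=hλ:
  y_{n+1} = y_n + z·[6/7·y_n + 1/7·y_{n+1}] ⇒ (1 − 1/7z)y_{n+1} = (1 + 6/7z)y_n
  so R(z) = (1 + 6/7z)/(1 − 1/7z).

Solve |R(x)|<1 on ℝ⁻.
x=-0.85: |R|=0.2420
R=−1: 1+6/7x = −1+1/7x ⇒ -5/7x=2 ⇒ x=2/(-5/7)=-2.8000
Confirm numerically:
  x=-2.509: |R|=0.84699 <1
  x=-2.459: |R|=0.81975 <1
  x=-1.328: |R|=0.11623 <1
  x=-3.398: |R|=1.28756 >1
  x=-3.053: |R|=1.12583 >1
  x=-2.833: |R|=1.01678 >1
So |R|<1 on (-2.8000, 0).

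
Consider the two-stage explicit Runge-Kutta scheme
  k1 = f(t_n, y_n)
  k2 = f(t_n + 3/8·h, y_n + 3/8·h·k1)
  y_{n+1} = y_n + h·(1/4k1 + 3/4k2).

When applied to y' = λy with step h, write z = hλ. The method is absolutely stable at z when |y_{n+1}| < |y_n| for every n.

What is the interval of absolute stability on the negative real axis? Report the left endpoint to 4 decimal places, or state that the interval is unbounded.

On y'=λy, z=hλ:
  k1=λy_n ⇒ h·k1=z·y_n;  k2=λ(1+3/8z)y_n ⇒ h·k2=z(1+3/8z)y_n
  y_{n+1}/y_n = 1 + 1/4z + 3/4z(1+3/8z) = 1 + z + 9/32z²
  so R(z) = 1 + z + 9/32z².

Boundary: |R(x)|=1, x<0.
x=-1.38: |R|=0.1556
R=1: x+9/32x²=0 ⇒ x=−32/9=-3.5556; min R=1−1/(4·9/32)=0.1111>−1
Confirm numerically:
  x=-2.563: |R|=0.28452 <1
  x=-2.445: |R|=0.23632 <1
  x=-1.491: |R|=0.13424 <1
  x=-3.976: |R|=1.47016 >1
  x=-3.663: |R|=1.11069 >1
Interval (-3.5556, 0).

(-3.5556, 0).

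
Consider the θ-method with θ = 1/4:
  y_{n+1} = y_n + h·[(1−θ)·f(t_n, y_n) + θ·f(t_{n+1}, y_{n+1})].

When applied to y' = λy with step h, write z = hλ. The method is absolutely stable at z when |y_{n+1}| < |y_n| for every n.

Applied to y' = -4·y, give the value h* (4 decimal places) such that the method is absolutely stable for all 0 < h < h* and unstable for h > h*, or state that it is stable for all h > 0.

On y'=λy, z=hλ:
  y_{n+1} = y_n + z·[3/4·y_n + 1/4·y_{n+1}] ⇒ (1 − 1/4z)y_{n+1} = (1 + 3/4z)y_n
  so R(z) = (1 + 3/4z)/(1 − 1/4z).

Find x<0 with |R(x)|<1.
x=-1.66: |R|=0.1731
R=−1: 1+3/4x = −1+1/4x ⇒ -1/2x=2 ⇒ x=2/(-1/2)=-4.0000
Confirm numerically:
  x=-3.612: |R|=0.89806 <1
  x=-2.103: |R|=0.37834 <1
  x=-1.735: |R|=0.21011 <1
  x=-1.687: |R|=0.18657 <1
  x=-4.591: |R|=1.13759 >1
  x=-4.504: |R|=1.11853 >1
So |R|<1 on (-4.0000, 0).

(-4.0000,0); λ=-4 ⇒ h* = (4)/4 = 1.0000.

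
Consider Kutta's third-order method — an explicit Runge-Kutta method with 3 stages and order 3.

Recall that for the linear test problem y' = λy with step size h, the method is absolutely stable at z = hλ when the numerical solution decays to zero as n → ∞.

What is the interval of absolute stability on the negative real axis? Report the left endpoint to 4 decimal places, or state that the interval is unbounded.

z∈(-2.5127,0).

Test eqn y'=λy, z=hλ:
  order 3, 3-stage ⇒ R(z)=1+z+z^2/2+z^3/6
  (e.g. R(-1.71)=-0.08132, |R|=0.08132)

Need |R(x)|<1, x<0.
x=-1.71: |R|=0.0813
|R(-1.28)|=0.1897 |R(-1.25)|=0.2057 |R(-0.72)|=0.4770
Bisect:
  x_lo=-3.1897 |R|=2.5112  x_hi=-0.3839 |R|=0.6804
  mid=-1.78675 |R|=0.14121 →hi
  mid=-2.48820 |R|=0.96010 →hi
  mid=-2.83893 |R|=1.62256 →lo
  mid=-2.66356 |R|=1.26575 →lo
  mid=-2.57588 |R|=1.10687 →lo
  mid=-2.53204 |R|=1.03201 →lo
  mid=-2.51012 |R|=0.99569 →hi
  mid=-2.52108 |R|=1.01376 →lo
  mid=-2.51560 |R|=1.00470 →lo
  ...
  [-2.51286,-2.51269] ⇒ x*=-2.5127
Interval (-2.5127, 0).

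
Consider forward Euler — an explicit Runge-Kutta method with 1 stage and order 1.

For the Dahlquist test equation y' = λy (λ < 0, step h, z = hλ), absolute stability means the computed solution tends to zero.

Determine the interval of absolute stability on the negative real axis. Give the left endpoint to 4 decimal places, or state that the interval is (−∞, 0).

z∈(-2.0000,0).

With y'=λy (z=hλ):
  order 1, 1-stage ⇒ R(z)=1+z
  (e.g. R(-1.11)=-0.11000, |R|=0.11000)

Need |R(x)|<1, x<0.
x=-1.11: |R|=0.1100
|R(-2.13)|=1.1300 |R(-1.78)|=0.7800 |R(-0.77)|=0.2300
Bisect:
  x_lo=-2.8550 |R|=1.8550  x_hi=-0.0762 |R|=0.9238
  mid=-1.46557 |R|=0.46557 →hi
  mid=-2.16026 |R|=1.16026 →lo
  mid=-1.81292 |R|=0.81292 →hi
  mid=-1.98659 |R|=0.98659 →hi
  mid=-2.07342 |R|=1.07342 →lo
  mid=-2.03001 |R|=1.03001 →lo
  mid=-2.00830 |R|=1.00830 →lo
  ...
  [-2.00016,-1.99999] ⇒ x*=-2.0000
Interval (-2.0000, 0).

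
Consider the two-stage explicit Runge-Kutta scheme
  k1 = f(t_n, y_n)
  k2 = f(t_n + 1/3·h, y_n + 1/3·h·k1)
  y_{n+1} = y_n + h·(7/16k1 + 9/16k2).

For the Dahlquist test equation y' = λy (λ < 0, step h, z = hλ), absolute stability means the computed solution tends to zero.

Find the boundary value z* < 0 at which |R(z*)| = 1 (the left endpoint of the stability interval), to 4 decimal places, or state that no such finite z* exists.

left endpoint -5.3333.

With y'=λy (z=hλ):
  k1=λy_n ⇒ h·k1=z·y_n;  k2=λ(1+1/3z)y_n ⇒ h·k2=z(1+1/3z)y_n
  y_{n+1}/y_n = 1 + 7/16z + 9/16z(1+1/3z) = 1 + z + 3/16z²
  ⇒ R(z) = 1 + z + 3/16z².

Need |R(x)|<1, x<0.
x=-1.42: |R|=0.0419
R=1: x+3/16x²=0 ⇒ x=−16/3=-5.3333; min R=1−1/(4·3/16)=-0.3333>−1
Confirm numerically:
  x=-5.035: |R|=0.71835 <1
  x=-3.723: |R|=0.12411 <1
  x=-3.667: |R|=0.14571 <1
  x=-3.380: |R|=0.23792 <1
  x=-5.856: |R|=1.57389 >1
  x=-5.515: |R|=1.18785 >1
Stable set (-5.3333, 0).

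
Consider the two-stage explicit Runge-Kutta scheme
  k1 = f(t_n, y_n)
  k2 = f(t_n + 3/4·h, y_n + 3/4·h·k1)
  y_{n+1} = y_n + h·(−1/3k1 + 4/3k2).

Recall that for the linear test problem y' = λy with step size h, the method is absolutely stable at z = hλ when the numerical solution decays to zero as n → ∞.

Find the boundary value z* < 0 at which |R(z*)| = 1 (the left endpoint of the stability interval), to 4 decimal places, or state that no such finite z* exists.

left endpoint -1.0000.

Test eqn y'=λy, z=hλ:
  k1=λy_n ⇒ h·k1=z·y_n;  k2=λ(1+3/4z)y_n ⇒ h·k2=z(1+3/4z)y_n
  y_{n+1}/y_n = 1 − 1/3z + 4/3z(1+3/4z) = 1 + z + z²
  ⇒ R(z) = 1 + z + z².

Find x<0 with |R(x)|<1.
x=-0.88: |R|=0.8944
R=1: x+1x²=0 ⇒ x=−1=-1.0000; min R=1−1/(4·1)=0.7500>−1
Confirm numerically:
  x=-0.889: |R|=0.90132 <1
  x=-0.887: |R|=0.89977 <1
  x=-0.840: |R|=0.86560 <1
  x=-0.474: |R|=0.75068 <1
  x=-1.599: |R|=1.95780 >1
  x=-1.166: |R|=1.19356 >1
  x=-1.129: |R|=1.14564 >1
Interval (-1.0000, 0).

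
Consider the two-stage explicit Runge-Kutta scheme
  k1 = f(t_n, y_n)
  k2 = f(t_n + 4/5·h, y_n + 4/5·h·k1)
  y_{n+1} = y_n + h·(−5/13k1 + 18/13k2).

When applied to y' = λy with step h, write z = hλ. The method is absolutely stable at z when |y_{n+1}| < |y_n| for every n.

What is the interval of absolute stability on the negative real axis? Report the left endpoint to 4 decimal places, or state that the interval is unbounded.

z∈(-0.9028,0).

Set f=λy, z=hλ:
  k1=λy_n ⇒ h·k1=z·y_n;  k2=λ(1+4/5z)y_n ⇒ h·k2=z(1+4/5z)y_n
  y_{n+1}/y_n = 1 − 5/13z + 18/13z(1+4/5z) = 1 + z + 72/65z²
  so R(z) = 1 + z + 72/65z².

Need |R(x)|<1, x<0.
x=-1.48: |R|=1.9463
R=1: x+72/65x²=0 ⇒ x=−65/72=-0.9028; min R=1−1/(4·72/65)=0.7743>−1
Confirm numerically:
  x=-0.549: |R|=0.78486 <1
  x=-0.512: |R|=0.77837 <1
  x=-0.448: |R|=0.77432 <1
  x=-0.443: |R|=0.77438 <1
  x=-1.360: |R|=1.68879 >1
  x=-1.186: |R|=1.37208 >1
So |R|<1 on (-0.9028, 0).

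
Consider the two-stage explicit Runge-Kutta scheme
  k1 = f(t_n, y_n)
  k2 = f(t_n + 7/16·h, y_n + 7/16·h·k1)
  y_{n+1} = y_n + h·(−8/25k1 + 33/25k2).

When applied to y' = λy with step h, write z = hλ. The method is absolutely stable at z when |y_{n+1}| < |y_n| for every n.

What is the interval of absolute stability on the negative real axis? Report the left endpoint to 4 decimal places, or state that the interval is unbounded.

With y'=λy (z=hλ):
  k1=λy_n ⇒ h·k1=z·y_n;  k2=λ(1+7/16z)y_n ⇒ h·k2=z(1+7/16z)y_n
  y_{n+1}/y_n = 1 − 8/25z + 33/25z(1+7/16z) = 1 + z + 231/400z²
  ⇒ R(z) = 1 + z + 231/400z².

Need |R(x)|<1, x<0.
x=-1.56: |R|=0.8454
R=1: x+231/400x²=0 ⇒ x=−400/231=-1.7316; min R=1−1/(4·231/400)=0.5671>−1
Confirm numerically:
  x=-1.419: |R|=0.74383 <1
  x=-1.367: |R|=0.71217 <1
  x=-0.944: |R|=0.57063 <1
  x=-0.902: |R|=0.56786 <1
  x=-2.100: |R|=1.44678 >1
  x=-1.860: |R|=1.13792 >1
  x=-1.763: |R|=1.03197 >1
Stable set (-1.7316, 0).

z∈(-1.7316,0).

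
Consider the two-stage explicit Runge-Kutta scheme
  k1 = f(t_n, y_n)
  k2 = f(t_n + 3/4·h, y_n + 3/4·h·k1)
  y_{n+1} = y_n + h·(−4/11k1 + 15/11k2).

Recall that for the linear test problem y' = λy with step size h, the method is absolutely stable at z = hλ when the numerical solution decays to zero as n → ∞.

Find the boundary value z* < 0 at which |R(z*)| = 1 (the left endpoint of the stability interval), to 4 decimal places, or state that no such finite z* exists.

Test eqn y'=λy, z=hλ:
  k1=λy_n ⇒ h·k1=z·y_n;  k2=λ(1+3/4z)y_n ⇒ h·k2=z(1+3/4z)y_n
  y_{n+1}/y_n = 1 − 4/11z + 15/11z(1+3/4z) = 1 + z + 45/44z²
  so R(z) = 1 + z + 45/44z².

Solve |R(x)|<1 on ℝ⁻.
x=-0.41: |R|=0.7619
R=1: x+45/44x²=0 ⇒ x=−44/45=-0.9778; min R=1−1/(4·45/44)=0.7556>−1
Confirm numerically:
  x=-0.820: |R|=0.86768 <1
  x=-0.547: |R|=0.75901 <1
  x=-0.406: |R|=0.76258 <1
  x=-1.533: |R|=1.87050 >1
  x=-1.169: |R|=1.22862 >1
Interval (-0.9778, 0).

z* = -0.9778.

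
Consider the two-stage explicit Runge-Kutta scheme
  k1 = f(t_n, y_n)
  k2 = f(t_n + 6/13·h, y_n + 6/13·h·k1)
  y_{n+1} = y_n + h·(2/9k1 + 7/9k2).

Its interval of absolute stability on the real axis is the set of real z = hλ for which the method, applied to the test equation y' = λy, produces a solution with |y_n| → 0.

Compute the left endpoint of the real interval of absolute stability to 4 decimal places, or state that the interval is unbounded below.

z* = -2.7857.

On y'=λy, z=hλ:
  k1=λy_n ⇒ h·k1=z·y_n;  k2=λ(1+6/13z)y_n ⇒ h·k2=z(1+6/13z)y_n
  y_{n+1}/y_n = 1 + 2/9z + 7/9z(1+6/13z) = 1 + z + 14/39z²
  ⇒ R(z) = 1 + z + 14/39z².

Need |R(x)|<1, x<0.
x=-1.61: |R|=0.3205
R=1: x+14/39x²=0 ⇒ x=−39/14=-2.7857; min R=1−1/(4·14/39)=0.3036>−1
Confirm numerically:
  x=-2.700: |R|=0.91692 <1
  x=-2.145: |R|=0.50665 <1
  x=-1.473: |R|=0.30588 <1
  x=-3.194: |R|=1.46813 >1
  x=-3.077: |R|=1.32174 >1
  x=-2.849: |R|=1.06472 >1
Interval (-2.7857, 0).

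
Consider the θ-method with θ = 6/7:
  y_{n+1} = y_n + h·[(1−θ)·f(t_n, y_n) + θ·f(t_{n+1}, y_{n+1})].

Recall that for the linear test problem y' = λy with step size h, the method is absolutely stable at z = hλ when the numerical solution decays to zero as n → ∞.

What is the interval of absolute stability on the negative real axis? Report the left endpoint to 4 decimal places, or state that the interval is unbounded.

(−∞, 0) — no finite endpoint.

On y'=λy, z=hλ:
  y_{n+1} = y_n + z·[1/7·y_n + 6/7·y_{n+1}] ⇒ (1 − 6/7z)y_{n+1} = (1 + 1/7z)y_n
  ⇒ R(z) = (1 + 1/7z)/(1 − 6/7z).

Find x<0 with |R(x)|<1.
x=-0.38: |R|=0.7134
x=-2: |R|=0.2632
x=-10: |R|=0.0448
x=-100: |R|=0.1532
θ=6/7≥1/2 ⇒ |1+1/7x|<|1−6/7x| ∀x<0 ⇒ stable on all of ℝ⁻.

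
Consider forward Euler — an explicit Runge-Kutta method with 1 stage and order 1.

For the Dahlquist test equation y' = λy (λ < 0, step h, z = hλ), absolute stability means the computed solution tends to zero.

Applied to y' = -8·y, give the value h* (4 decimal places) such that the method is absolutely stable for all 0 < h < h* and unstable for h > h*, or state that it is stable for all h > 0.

(-2.0000,0); λ=-8 ⇒ h* = 0.2500.

With y'=λy (z=hλ):
  order 1, 1-stage ⇒ R(z)=1+z
  (e.g. R(-0.51)=0.49000, |R|=0.49000)

Need |R(x)|<1, x<0.
x=-0.51: |R|=0.4900
|R(-2.02)|=1.0200 |R(-1.97)|=0.9700 |R(-1.73)|=0.7300
Bisect:
  x_lo=-2.5402 |R|=1.5402  x_hi=-0.1805 |R|=0.8195
  mid=-1.36036 |R|=0.36036 →hi
  mid=-1.95030 |R|=0.95030 →hi
  mid=-2.24527 |R|=1.24527 →lo
  mid=-2.09778 |R|=1.09778 →lo
  mid=-2.02404 |R|=1.02404 →lo
  mid=-1.98717 |R|=0.98717 →hi
  mid=-2.00560 |R|=1.00560 →lo
  mid=-1.99639 |R|=0.99639 →hi
  ...
  [-2.00013,-1.99999] ⇒ x*=-2.0000
Stable set (-2.0000, 0).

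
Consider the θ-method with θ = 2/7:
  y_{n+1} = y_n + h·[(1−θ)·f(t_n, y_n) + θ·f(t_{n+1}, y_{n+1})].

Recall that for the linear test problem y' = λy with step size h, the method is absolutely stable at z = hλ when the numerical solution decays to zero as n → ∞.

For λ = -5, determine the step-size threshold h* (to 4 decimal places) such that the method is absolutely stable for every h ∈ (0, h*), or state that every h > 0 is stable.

(-4.6667,0); λ=-5 ⇒ h* = (14/3)/5 = 0.9333.

On y'=λy, z=hλ:
  y_{n+1} = y_n + z·[5/7·y_n + 2/7·y_{n+1}] ⇒ (1 − 2/7z)y_{n+1} = (1 + 5/7z)y_n
  R(z) = (1 + 5/7z)/(1 − 2/7z).

Boundary: |R(x)|=1, x<0.
x=-0.97: |R|=0.2405
R=−1: 1+5/7x = −1+2/7x ⇒ -3/7x=2 ⇒ x=2/(-3/7)=-4.6667
Confirm numerically:
  x=-4.332: |R|=0.93590 <1
  x=-4.038: |R|=0.87490 <1
  x=-3.682: |R|=0.79435 <1
  x=-2.298: |R|=0.38720 <1
  x=-4.990: |R|=1.05713 >1
  x=-4.970: |R|=1.05372 >1
  x=-4.907: |R|=1.04288 >1
Interval (-4.6667, 0).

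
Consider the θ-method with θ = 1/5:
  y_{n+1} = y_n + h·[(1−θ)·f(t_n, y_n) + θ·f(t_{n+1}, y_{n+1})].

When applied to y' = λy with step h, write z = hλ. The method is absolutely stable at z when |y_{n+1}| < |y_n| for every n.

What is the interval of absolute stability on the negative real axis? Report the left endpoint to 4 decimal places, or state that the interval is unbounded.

z∈(-3.3333,0).

On y'=λy, z=hλ:
  y_{n+1} = y_n + z·[4/5·y_n + 1/5·y_{n+1}] ⇒ (1 − 1/5z)y_{n+1} = (1 + 4/5z)y_n
  R(z) = (1 + 4/5z)/(1 − 1/5z).

Find x<0 with |R(x)|<1.
x=-1.32: |R|=0.0443
R=−1: 1+4/5x = −1+1/5x ⇒ -3/5x=2 ⇒ x=2/(-3/5)=-3.3333
Confirm numerically:
  x=-2.991: |R|=0.87148 <1
  x=-1.887: |R|=0.36997 <1
  x=-1.800: |R|=0.32353 <1
  x=-3.790: |R|=1.15586 >1
  x=-3.603: |R|=1.09404 >1
Stable set (-3.3333, 0).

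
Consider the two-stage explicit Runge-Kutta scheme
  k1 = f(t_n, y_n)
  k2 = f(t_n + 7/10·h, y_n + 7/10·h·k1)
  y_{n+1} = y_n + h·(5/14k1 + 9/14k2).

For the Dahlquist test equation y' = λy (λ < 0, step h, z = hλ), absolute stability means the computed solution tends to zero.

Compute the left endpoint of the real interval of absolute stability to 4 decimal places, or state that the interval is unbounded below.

z* = -2.2222.

Set f=λy, z=hλ:
  k1=λy_n ⇒ h·k1=z·y_n;  k2=λ(1+7/10z)y_n ⇒ h·k2=z(1+7/10z)y_n
  y_{n+1}/y_n = 1 + 5/14z + 9/14z(1+7/10z) = 1 + z + 9/20z²
  Hence R(z) = 1 + z + 9/20z².

Find x<0 with |R(x)|<1.
x=-1.49: |R|=0.5090
R=1: x+9/20x²=0 ⇒ x=−20/9=-2.2222; min R=1−1/(4·9/20)=0.4444>−1
Confirm numerically:
  x=-2.141: |R|=0.92175 <1
  x=-1.384: |R|=0.47796 <1
  x=-1.094: |R|=0.44458 <1
  x=-0.933: |R|=0.45872 <1
  x=-2.699: |R|=1.57907 >1
  x=-2.594: |R|=1.43398 >1
  x=-2.411: |R|=1.20481 >1
Stable set (-2.2222, 0).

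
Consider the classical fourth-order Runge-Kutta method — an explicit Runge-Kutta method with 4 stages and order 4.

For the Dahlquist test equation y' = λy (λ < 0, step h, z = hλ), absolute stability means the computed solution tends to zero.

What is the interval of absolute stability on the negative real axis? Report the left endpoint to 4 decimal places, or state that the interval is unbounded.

z∈(-2.7853,0).

Test eqn y'=λy, z=hλ:
  order 4, 4-stage ⇒ R(z)=1+z+z^2/2+z^3/6+z^4/24
  (e.g. R(-1.44)=0.27830, |R|=0.27830)

Need |R(x)|<1, x<0.
x=-1.44: |R|=0.2783
|R(-2.94)|=1.2594 |R(-2.58)|=0.7321 |R(-2.44)|=0.5926
Bisect:
  x_lo=-3.6058 |R|=3.1250  x_hi=-0.3915 |R|=0.6761
  mid=-1.99866 |R|=0.33289 →hi
  mid=-2.80223 |R|=1.02584 →lo
  mid=-2.40045 |R|=0.55877 →hi
  mid=-2.60134 |R|=0.75627 →hi
  mid=-2.70178 |R|=0.88122 →hi
  mid=-2.75201 |R|=0.95096 →hi
  mid=-2.77712 |R|=0.98774 →hi
  mid=-2.78967 |R|=1.00662 →lo
  mid=-2.78340 |R|=0.99714 →hi
  mid=-2.78654 |R|=1.00187 →lo
  ...
  [-2.78536,-2.78516] ⇒ x*=-2.7853
Stable set (-2.7853, 0).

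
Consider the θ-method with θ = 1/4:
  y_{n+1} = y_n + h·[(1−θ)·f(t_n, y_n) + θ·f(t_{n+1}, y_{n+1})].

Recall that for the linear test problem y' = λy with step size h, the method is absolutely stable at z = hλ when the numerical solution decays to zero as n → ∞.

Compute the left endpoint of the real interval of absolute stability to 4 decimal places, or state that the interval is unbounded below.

Set f=λy, z=hλ:
  y_{n+1} = y_n + z·[3/4·y_n + 1/4·y_{n+1}] ⇒ (1 − 1/4z)y_{n+1} = (1 + 3/4z)y_n
  R(z) = (1 + 3/4z)/(1 − 1/4z).

Need |R(x)|<1, x<0.
x=-1.08: |R|=0.1496
R=−1: 1+3/4x = −1+1/4x ⇒ -1/2x=2 ⇒ x=2/(-1/2)=-4.0000
Confirm numerically:
  x=-3.467: |R|=0.85724 <1
  x=-3.353: |R|=0.82402 <1
  x=-3.278: |R|=0.80159 <1
  x=-3.101: |R|=0.74680 <1
  x=-4.387: |R|=1.09229 >1
  x=-4.082: |R|=1.02029 >1
Stable set (-4.0000, 0).

left endpoint -4.0000.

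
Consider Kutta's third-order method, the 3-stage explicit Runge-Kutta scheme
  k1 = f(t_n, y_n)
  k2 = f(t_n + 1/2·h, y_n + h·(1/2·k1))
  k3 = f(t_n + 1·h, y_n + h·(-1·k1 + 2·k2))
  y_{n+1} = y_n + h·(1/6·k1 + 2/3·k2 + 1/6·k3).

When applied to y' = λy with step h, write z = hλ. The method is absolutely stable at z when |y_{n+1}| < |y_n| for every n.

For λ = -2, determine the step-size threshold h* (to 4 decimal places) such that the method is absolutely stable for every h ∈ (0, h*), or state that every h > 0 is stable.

(-2.5127,0); λ=-2 ⇒ h* = 1.2564.

Test eqn y'=λy, z=hλ:
  order 3, 3-stage ⇒ R(z)=1+z+z^2/2+z^3/6
  (e.g. R(-1.52)=0.04990, |R|=0.04990)

Boundary: |R(x)|=1, x<0.
x=-1.52: |R|=0.0499
|R(-2.76)|=1.4553 |R(-2.65)|=1.2404 |R(-1.5)|=0.0625
Bisect:
  x_lo=-2.8504 |R|=1.6478  x_hi=-0.2841 |R|=0.7524
  mid=-1.56725 |R|=0.01929 →hi
  mid=-2.20883 |R|=0.56548 →hi
  mid=-2.52961 |R|=1.02795 →lo
  mid=-2.36922 |R|=0.77910 →hi
  mid=-2.44942 |R|=0.89887 →hi
  mid=-2.48951 |R|=0.96221 →hi
  mid=-2.50956 |R|=0.99478 →hi
  ...
  [-2.51285,-2.51270] ⇒ x*=-2.5127
So |R|<1 on (-2.5127, 0).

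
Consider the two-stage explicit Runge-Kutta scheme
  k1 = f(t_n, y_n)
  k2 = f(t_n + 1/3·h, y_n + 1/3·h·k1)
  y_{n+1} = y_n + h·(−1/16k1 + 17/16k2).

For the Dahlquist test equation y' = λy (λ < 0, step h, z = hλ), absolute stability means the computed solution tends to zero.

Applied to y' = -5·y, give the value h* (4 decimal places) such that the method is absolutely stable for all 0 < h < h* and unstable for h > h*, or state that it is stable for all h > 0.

(-2.8235,0); λ=-5 ⇒ h* = (48/17)/5 = 0.5647.

Set f=λy, z=hλ:
  k1=λy_n ⇒ h·k1=z·y_n;  k2=λ(1+1/3z)y_n ⇒ h·k2=z(1+1/3z)y_n
  y_{n+1}/y_n = 1 − 1/16z + 17/16z(1+1/3z) = 1 + z + 17/48z²
  so R(z) = 1 + z + 17/48z².

Find x<0 with |R(x)|<1.
x=-1.14: |R|=0.3203
R=1: x+17/48x²=0 ⇒ x=−48/17=-2.8235; min R=1−1/(4·17/48)=0.2941>−1
Confirm numerically:
  x=-2.796: |R|=0.97274 <1
  x=-1.317: |R|=0.29730 <1
  x=-1.234: |R|=0.30531 <1
  x=-3.376: |R|=1.66057 >1
  x=-3.184: |R|=1.40649 >1
So |R|<1 on (-2.8235, 0).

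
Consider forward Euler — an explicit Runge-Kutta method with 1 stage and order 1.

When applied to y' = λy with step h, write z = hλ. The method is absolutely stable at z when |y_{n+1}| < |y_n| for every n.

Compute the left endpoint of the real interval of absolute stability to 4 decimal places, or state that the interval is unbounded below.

left endpoint -2.0000.

With y'=λy (z=hλ):
  order 1, 1-stage ⇒ R(z)=1+z
  (e.g. R(-1.42)=-0.42000, |R|=0.42000)

Boundary: |R(x)|=1, x<0.
x=-1.42: |R|=0.4200
|R(-1.48)|=0.4800 |R(-1.29)|=0.2900 |R(-1.21)|=0.2100
Bisect:
  x_lo=-2.7674 |R|=1.7674  x_hi=-0.0825 |R|=0.9175
  mid=-1.42496 |R|=0.42496 →hi
  mid=-2.09620 |R|=1.09620 →lo
  mid=-1.76058 |R|=0.76058 →hi
  mid=-1.92839 |R|=0.92839 →hi
  mid=-2.01230 |R|=1.01230 →lo
  mid=-1.97035 |R|=0.97035 →hi
  mid=-1.99132 |R|=0.99132 →hi
  ...
  [-2.00001,-1.99984] ⇒ x*=-2.0000
So |R|<1 on (-2.0000, 0).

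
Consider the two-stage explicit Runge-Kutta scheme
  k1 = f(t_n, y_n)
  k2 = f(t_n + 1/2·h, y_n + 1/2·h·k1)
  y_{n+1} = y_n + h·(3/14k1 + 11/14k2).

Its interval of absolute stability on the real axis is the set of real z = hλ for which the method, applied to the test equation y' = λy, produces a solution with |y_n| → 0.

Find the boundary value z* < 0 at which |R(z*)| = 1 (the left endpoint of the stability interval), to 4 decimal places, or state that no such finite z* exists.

Set f=λy, z=hλ:
  k1=λy_n ⇒ h·k1=z·y_n;  k2=λ(1+1/2z)y_n ⇒ h·k2=z(1+1/2z)y_n
  y_{n+1}/y_n = 1 + 3/14z + 11/14z(1+1/2z) = 1 + z + 11/28z²
  ⇒ R(z) = 1 + z + 11/28z².

Find x<0 with |R(x)|<1.
x=-0.67: |R|=0.5064
R=1: x+11/28x²=0 ⇒ x=−28/11=-2.5455; min R=1−1/(4·11/28)=0.3636>−1
Confirm numerically:
  x=-2.497: |R|=0.95247 <1
  x=-1.102: |R|=0.37509 <1
  x=-1.086: |R|=0.37733 <1
  x=-3.124: |R|=1.71004 >1
  x=-2.630: |R|=1.08735 >1
  x=-2.621: |R|=1.07779 >1
Stable set (-2.5455, 0).

left endpoint -2.5455.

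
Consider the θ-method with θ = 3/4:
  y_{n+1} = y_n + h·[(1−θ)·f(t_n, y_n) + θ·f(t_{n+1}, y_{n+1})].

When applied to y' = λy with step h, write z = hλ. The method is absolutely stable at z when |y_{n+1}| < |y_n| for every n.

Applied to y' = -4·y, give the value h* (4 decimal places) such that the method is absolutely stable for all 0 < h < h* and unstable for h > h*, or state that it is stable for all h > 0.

Set f=λy, z=hλ:
  y_{n+1} = y_n + z·[1/4·y_n + 3/4·y_{n+1}] ⇒ (1 − 3/4z)y_{n+1} = (1 + 1/4z)y_n
  R(z) = (1 + 1/4z)/(1 − 3/4z).

Find x<0 with |R(x)|<1.
x=-0.5: |R|=0.6364
x=-2: |R|=0.2000
x=-10: |R|=0.1765
x=-100: |R|=0.3158
θ=3/4≥1/2 ⇒ |1+1/4x|<|1−3/4x| ∀x<0 ⇒ stable on all of ℝ⁻.

interval (−∞, 0). Any h>0 works for λ=-4.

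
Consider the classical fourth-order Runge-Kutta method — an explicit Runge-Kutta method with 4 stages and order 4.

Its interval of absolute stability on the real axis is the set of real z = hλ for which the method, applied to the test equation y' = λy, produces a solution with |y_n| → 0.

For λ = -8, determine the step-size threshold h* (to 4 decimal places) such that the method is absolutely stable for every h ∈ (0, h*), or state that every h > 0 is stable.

(-2.7853,0); λ=-8 ⇒ h* = 0.3482.

Set f=λy, z=hλ:
  order 4, 4-stage ⇒ R(z)=1+z+z^2/2+z^3/6+z^4/24
  (e.g. R(-0.86)=0.42658, |R|=0.42658)

Solve |R(x)|<1 on ℝ⁻.
x=-0.86: |R|=0.4266
|R(-2.41)|=0.5667 |R(-1.53)|=0.2718 |R(-1.1)|=0.3442
Bisect:
  x_lo=-3.2583 |R|=1.9808  x_hi=-0.3113 |R|=0.7325
  mid=-1.78476 |R|=0.28318 →hi
  mid=-2.52151 |R|=0.66987 →hi
  mid=-2.88988 |R|=1.16948 →lo
  mid=-2.70569 |R|=0.88647 →hi
  mid=-2.79779 |R|=1.01900 →lo
  mid=-2.75174 |R|=0.95058 →hi
  mid=-2.77476 |R|=0.98424 →hi
  ...
  [-2.78537,-2.78519] ⇒ x*=-2.7853
Interval (-2.7853, 0).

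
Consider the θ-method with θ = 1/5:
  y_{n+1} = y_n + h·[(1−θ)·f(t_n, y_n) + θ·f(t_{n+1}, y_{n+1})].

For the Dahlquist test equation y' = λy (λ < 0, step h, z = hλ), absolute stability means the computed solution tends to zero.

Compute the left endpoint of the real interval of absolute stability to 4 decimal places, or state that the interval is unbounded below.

z* = -3.3333.

On y'=λy, z=hλ:
  y_{n+1} = y_n + z·[4/5·y_n + 1/5·y_{n+1}] ⇒ (1 − 1/5z)y_{n+1} = (1 + 4/5z)y_n
  ⇒ R(z) = (1 + 4/5z)/(1 − 1/5z).

Need |R(x)|<1, x<0.
x=-0.79: |R|=0.3178
R=−1: 1+4/5x = −1+1/5x ⇒ -3/5x=2 ⇒ x=2/(-3/5)=-3.3333
Confirm numerically:
  x=-3.048: |R|=0.89364 <1
  x=-1.965: |R|=0.41062 <1
  x=-1.964: |R|=0.41011 <1
  x=-1.496: |R|=0.15148 <1
  x=-3.871: |R|=1.18183 >1
  x=-3.810: |R|=1.16232 >1
  x=-3.443: |R|=1.03897 >1
So |R|<1 on (-3.3333, 0).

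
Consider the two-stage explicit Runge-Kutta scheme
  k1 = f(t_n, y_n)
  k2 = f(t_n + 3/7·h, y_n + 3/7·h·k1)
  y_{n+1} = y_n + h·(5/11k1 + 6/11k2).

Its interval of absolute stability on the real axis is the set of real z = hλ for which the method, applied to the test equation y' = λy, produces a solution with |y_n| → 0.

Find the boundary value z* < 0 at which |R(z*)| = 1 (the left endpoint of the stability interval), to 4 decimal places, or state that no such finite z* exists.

z* = -4.2778.

With y'=λy (z=hλ):
  k1=λy_n ⇒ h·k1=z·y_n;  k2=λ(1+3/7z)y_n ⇒ h·k2=z(1+3/7z)y_n
  y_{n+1}/y_n = 1 + 5/11z + 6/11z(1+3/7z) = 1 + z + 18/77z²
  R(z) = 1 + z + 18/77z².

Find x<0 with |R(x)|<1.
x=-0.48: |R|=0.5739
R=1: x+18/77x²=0 ⇒ x=−77/18=-4.2778; min R=1−1/(4·18/77)=-0.0694>−1
Confirm numerically:
  x=-4.241: |R|=0.96354 <1
  x=-4.144: |R|=0.87041 <1
  x=-3.978: |R|=0.72123 <1
  x=-2.037: |R|=0.06702 <1
  x=-4.555: |R|=1.29519 >1
  x=-4.526: |R|=1.26263 >1
So |R|<1 on (-4.2778, 0).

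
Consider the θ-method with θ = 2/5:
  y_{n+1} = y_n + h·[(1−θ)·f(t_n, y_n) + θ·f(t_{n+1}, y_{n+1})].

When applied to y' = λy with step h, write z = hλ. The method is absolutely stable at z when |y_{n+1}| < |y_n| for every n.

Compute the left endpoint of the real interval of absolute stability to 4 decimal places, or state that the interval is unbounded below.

Test eqn y'=λy, z=hλ:
  y_{n+1} = y_n + z·[3/5·y_n + 2/5·y_{n+1}] ⇒ (1 − 2/5z)y_{n+1} = (1 + 3/5z)y_n
  ⇒ R(z) = (1 + 3/5z)/(1 − 2/5z).

Solve |R(x)|<1 on ℝ⁻.
x=-0.8: |R|=0.3939
R=−1: 1+3/5x = −1+2/5x ⇒ -1/5x=2 ⇒ x=2/(-1/5)=-10.0000
Confirm numerically:
  x=-8.175: |R|=0.91452 <1
  x=-7.605: |R|=0.88149 <1
  x=-5.685: |R|=0.73641 <1
  x=-10.236: |R|=1.00927 >1
  x=-10.048: |R|=1.00191 >1
Stable set (-10.0000, 0).

z* = -10.0000.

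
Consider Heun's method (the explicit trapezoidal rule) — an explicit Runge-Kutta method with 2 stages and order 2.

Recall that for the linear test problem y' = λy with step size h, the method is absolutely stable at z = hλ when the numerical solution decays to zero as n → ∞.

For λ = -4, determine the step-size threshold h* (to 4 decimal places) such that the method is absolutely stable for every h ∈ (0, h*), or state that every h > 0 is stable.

(-2.0000,0); λ=-4 ⇒ h* = 0.5000.

With y'=λy (z=hλ):
  order 2, 2-stage ⇒ R(z)=1+z+z^2/2
  (e.g. R(-1.31)=0.54805, |R|=0.54805)

Boundary: |R(x)|=1, x<0.
x=-1.31: |R|=0.5481
|R(-1.31)|=0.5481 |R(-1.17)|=0.5144 |R(-1.03)|=0.5005
Bisect:
  x_lo=-2.4018 |R|=1.4825  x_hi=-0.0514 |R|=0.9499
  mid=-1.22657 |R|=0.52567 →hi
  mid=-1.81417 |R|=0.83143 →hi
  mid=-2.10796 |R|=1.11379 →lo
  mid=-1.96106 |R|=0.96182 →hi
  mid=-2.03451 |R|=1.03511 →lo
  mid=-1.99779 |R|=0.99779 →hi
  mid=-2.01615 |R|=1.01628 →lo
  ...
  [-2.00008,-1.99994] ⇒ x*=-2.0000
So |R|<1 on (-2.0000, 0).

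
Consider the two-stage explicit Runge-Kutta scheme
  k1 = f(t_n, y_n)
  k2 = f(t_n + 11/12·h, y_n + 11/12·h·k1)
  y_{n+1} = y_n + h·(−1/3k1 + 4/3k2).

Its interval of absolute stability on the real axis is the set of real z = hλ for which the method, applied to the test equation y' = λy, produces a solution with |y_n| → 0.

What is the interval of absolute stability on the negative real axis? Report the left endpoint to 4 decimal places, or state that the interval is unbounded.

Set f=λy, z=hλ:
  k1=λy_n ⇒ h·k1=z·y_n;  k2=λ(1+11/12z)y_n ⇒ h·k2=z(1+11/12z)y_n
  y_{n+1}/y_n = 1 − 1/3z + 4/3z(1+11/12z) = 1 + z + 11/9z²
  R(z) = 1 + z + 11/9z².

Boundary: |R(x)|=1, x<0.
x=-1.31: |R|=1.7875
R=1: x+11/9x²=0 ⇒ x=−9/11=-0.8182; min R=1−1/(4·11/9)=0.7955>−1
Confirm numerically:
  x=-0.774: |R|=0.95820 <1
  x=-0.699: |R|=0.89818 <1
  x=-0.518: |R|=0.80995 <1
  x=-0.349: |R|=0.79987 <1
  x=-1.399: |R|=1.99313 >1
  x=-1.140: |R|=1.44840 >1
  x=-1.017: |R|=1.24713 >1
So |R|<1 on (-0.8182, 0).

z∈(-0.8182,0).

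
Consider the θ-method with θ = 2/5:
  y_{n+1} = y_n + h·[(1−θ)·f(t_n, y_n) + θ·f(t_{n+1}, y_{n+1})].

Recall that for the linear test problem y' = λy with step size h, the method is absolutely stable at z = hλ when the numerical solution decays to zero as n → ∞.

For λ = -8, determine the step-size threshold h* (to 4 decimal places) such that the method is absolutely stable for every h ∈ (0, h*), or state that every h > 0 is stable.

(-10.0000,0); λ=-8 ⇒ h* = (10)/8 = 1.2500.

On y'=λy, z=hλ:
  y_{n+1} = y_n + z·[3/5·y_n + 2/5·y_{n+1}] ⇒ (1 − 2/5z)y_{n+1} = (1 + 3/5z)y_n
  R(z) = (1 + 3/5z)/(1 − 2/5z).

Need |R(x)|<1, x<0.
x=-1.72: |R|=0.0190
R=−1: 1+3/5x = −1+2/5x ⇒ -1/5x=2 ⇒ x=2/(-1/5)=-10.0000
Confirm numerically:
  x=-6.142: |R|=0.77679 <1
  x=-6.067: |R|=0.77046 <1
  x=-4.786: |R|=0.64219 <1
  x=-10.175: |R|=1.00690 >1
  x=-10.044: |R|=1.00175 >1
So |R|<1 on (-10.0000, 0).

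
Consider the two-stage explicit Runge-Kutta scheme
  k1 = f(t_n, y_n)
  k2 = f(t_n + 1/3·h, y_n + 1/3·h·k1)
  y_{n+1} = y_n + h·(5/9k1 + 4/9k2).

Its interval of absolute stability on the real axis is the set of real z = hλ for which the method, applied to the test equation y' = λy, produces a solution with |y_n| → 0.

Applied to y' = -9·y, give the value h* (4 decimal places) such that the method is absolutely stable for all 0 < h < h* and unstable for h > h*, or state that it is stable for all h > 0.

With y'=λy (z=hλ):
  k1=λy_n ⇒ h·k1=z·y_n;  k2=λ(1+1/3z)y_n ⇒ h·k2=z(1+1/3z)y_n
  y_{n+1}/y_n = 1 + 5/9z + 4/9z(1+1/3z) = 1 + z + 4/27z²
  ⇒ R(z) = 1 + z + 4/27z².

Boundary: |R(x)|=1, x<0.
x=-1.59: |R|=0.2155
R=1: x+4/27x²=0 ⇒ x=−27/4=-6.7500; min R=1−1/(4·4/27)=-0.6875>−1
Confirm numerically:
  x=-6.612: |R|=0.86482 <1
  x=-5.996: |R|=0.33022 <1
  x=-5.955: |R|=0.29863 <1
  x=-7.036: |R|=1.29812 >1
  x=-6.847: |R|=1.09839 >1
So |R|<1 on (-6.7500, 0).

(-6.7500,0); λ=-9 ⇒ h* = (27/4)/9 = 0.7500.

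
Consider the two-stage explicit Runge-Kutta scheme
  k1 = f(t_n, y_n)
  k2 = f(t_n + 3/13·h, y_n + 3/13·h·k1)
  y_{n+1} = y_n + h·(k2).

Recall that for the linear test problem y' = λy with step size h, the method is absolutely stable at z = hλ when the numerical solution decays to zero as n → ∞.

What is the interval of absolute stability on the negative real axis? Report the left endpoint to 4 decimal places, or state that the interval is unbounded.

(-4.3333, 0).

On y'=λy, z=hλ:
  k1=λy_n ⇒ h·k1=z·y_n;  k2=λ(1+3/13z)y_n ⇒ h·k2=z(1+3/13z)y_n
  y_{n+1}/y_n = 1 + z(1+3/13z) = 1 + z + 3/13z²
  ⇒ R(z) = 1 + z + 3/13z².

Solve |R(x)|<1 on ℝ⁻.
x=-1.09: |R|=0.1842
R=1: x+3/13x²=0 ⇒ x=−13/3=-4.3333; min R=1−1/(4·3/13)=-0.0833>−1
Confirm numerically:
  x=-3.264: |R|=0.19455 <1
  x=-2.917: |R|=0.04659 <1
  x=-1.834: |R|=0.05779 <1
  x=-4.907: |R|=1.64961 >1
  x=-4.906: |R|=1.64835 >1
  x=-4.499: |R|=1.17200 >1
So |R|<1 on (-4.3333, 0).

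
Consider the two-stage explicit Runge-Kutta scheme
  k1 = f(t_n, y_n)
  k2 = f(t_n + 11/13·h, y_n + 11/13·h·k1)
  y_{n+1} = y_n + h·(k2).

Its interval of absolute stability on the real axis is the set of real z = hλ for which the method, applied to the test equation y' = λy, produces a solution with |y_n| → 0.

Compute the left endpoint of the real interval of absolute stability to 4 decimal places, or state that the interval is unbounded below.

z* = -1.1818.

Test eqn y'=λy, z=hλ:
  k1=λy_n ⇒ h·k1=z·y_n;  k2=λ(1+11/13z)y_n ⇒ h·k2=z(1+11/13z)y_n
  y_{n+1}/y_n = 1 + z(1+11/13z) = 1 + z + 11/13z²
  so R(z) = 1 + z + 11/13z².

Need |R(x)|<1, x<0.
x=-0.96: |R|=0.8198
R=1: x+11/13x²=0 ⇒ x=−13/11=-1.1818; min R=1−1/(4·11/13)=0.7045>−1
Confirm numerically:
  x=-1.056: |R|=0.88758 <1
  x=-0.707: |R|=0.71595 <1
  x=-0.620: |R|=0.70526 <1
  x=-1.420: |R|=1.28618 >1
  x=-1.359: |R|=1.20375 >1
  x=-1.354: |R|=1.19727 >1
Interval (-1.1818, 0).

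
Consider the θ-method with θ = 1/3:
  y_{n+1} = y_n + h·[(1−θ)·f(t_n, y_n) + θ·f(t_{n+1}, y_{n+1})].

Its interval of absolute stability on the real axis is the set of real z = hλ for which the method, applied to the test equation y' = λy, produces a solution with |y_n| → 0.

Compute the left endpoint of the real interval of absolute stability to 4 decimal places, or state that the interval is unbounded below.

z* = -6.0000.

Test eqn y'=λy, z=hλ:
  y_{n+1} = y_n + z·[2/3·y_n + 1/3·y_{n+1}] ⇒ (1 − 1/3z)y_{n+1} = (1 + 2/3z)y_n
  R(z) = (1 + 2/3z)/(1 − 1/3z).

Find x<0 with |R(x)|<1.
x=-0.4: |R|=0.6471
R=−1: 1+2/3x = −1+1/3x ⇒ -1/3x=2 ⇒ x=2/(-1/3)=-6.0000
Confirm numerically:
  x=-5.914: |R|=0.99035 <1
  x=-3.718: |R|=0.66032 <1
  x=-3.072: |R|=0.51779 <1
  x=-6.307: |R|=1.03299 >1
  x=-6.221: |R|=1.02397 >1
Interval (-6.0000, 0).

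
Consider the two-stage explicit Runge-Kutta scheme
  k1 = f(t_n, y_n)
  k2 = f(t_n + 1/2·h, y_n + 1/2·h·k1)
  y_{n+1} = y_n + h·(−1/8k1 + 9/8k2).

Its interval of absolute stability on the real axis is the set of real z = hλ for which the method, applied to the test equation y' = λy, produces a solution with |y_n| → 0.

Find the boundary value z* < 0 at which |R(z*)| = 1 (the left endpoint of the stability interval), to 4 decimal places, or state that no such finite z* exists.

On y'=λy, z=hλ:
  k1=λy_n ⇒ h·k1=z·y_n;  k2=λ(1+1/2z)y_n ⇒ h·k2=z(1+1/2z)y_n
  y_{n+1}/y_n = 1 − 1/8z + 9/8z(1+1/2z) = 1 + z + 9/16z²
  Hence R(z) = 1 + z + 9/16z².

Boundary: |R(x)|=1, x<0.
x=-1.15: |R|=0.5939
R=1: x+9/16x²=0 ⇒ x=−16/9=-1.7778; min R=1−1/(4·9/16)=0.5556>−1
Confirm numerically:
  x=-1.318: |R|=0.65913 <1
  x=-1.047: |R|=0.56962 <1
  x=-0.731: |R|=0.56958 <1
  x=-0.720: |R|=0.57160 <1
  x=-2.373: |R|=1.79451 >1
  x=-2.111: |R|=1.39568 >1
  x=-1.880: |R|=1.10810 >1
Interval (-1.7778, 0).

z* = -1.7778.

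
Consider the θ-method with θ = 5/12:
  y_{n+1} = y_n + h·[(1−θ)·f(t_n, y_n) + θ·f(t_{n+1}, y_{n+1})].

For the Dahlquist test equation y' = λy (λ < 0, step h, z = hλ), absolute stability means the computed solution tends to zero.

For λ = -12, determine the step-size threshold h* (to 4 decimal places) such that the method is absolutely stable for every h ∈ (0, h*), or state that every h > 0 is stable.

(-12.0000,0); λ=-12 ⇒ h* = (12)/12 = 1.0000.

With y'=λy (z=hλ):
  y_{n+1} = y_n + z·[7/12·y_n + 5/12·y_{n+1}] ⇒ (1 − 5/12z)y_{n+1} = (1 + 7/12z)y_n
  R(z) = (1 + 7/12z)/(1 − 5/12z).

Need |R(x)|<1, x<0.
x=-1.26: |R|=0.1738
R=−1: 1+7/12x = −1+5/12x ⇒ -1/6x=2 ⇒ x=2/(-1/6)=-12.0000
Confirm numerically:
  x=-8.217: |R|=0.85747 <1
  x=-7.208: |R|=0.80050 <1
  x=-7.181: |R|=0.79881 <1
  x=-5.807: |R|=0.69816 <1
  x=-12.153: |R|=1.00421 >1
  x=-12.030: |R|=1.00083 >1
So |R|<1 on (-12.0000, 0).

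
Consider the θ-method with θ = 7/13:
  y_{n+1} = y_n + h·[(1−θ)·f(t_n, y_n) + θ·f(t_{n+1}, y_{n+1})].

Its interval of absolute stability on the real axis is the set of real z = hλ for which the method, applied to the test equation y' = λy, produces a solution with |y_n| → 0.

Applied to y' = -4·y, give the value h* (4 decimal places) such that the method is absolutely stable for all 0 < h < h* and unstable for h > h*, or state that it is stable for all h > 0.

interval (−∞, 0). Any h>0 works for λ=-4.

Set f=λy, z=hλ:
  y_{n+1} = y_n + z·[6/13·y_n + 7/13·y_{n+1}] ⇒ (1 − 7/13z)y_{n+1} = (1 + 6/13z)y_n
  Hence R(z) = (1 + 6/13z)/(1 − 7/13z).

Solve |R(x)|<1 on ℝ⁻.
x=-0.41: |R|=0.6641
x=-2: |R|=0.0370
x=-10: |R|=0.5663
x=-100: |R|=0.8233
θ=7/13≥1/2 ⇒ |1+6/13x|<|1−7/13x| ∀x<0 ⇒ interval (−∞,0).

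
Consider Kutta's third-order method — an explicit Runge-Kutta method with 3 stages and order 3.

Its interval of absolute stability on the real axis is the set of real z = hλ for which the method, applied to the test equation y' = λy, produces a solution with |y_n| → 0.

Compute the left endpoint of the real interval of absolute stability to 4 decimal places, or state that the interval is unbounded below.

On y'=λy, z=hλ:
  order 3, 3-stage ⇒ R(z)=1+z+z^2/2+z^3/6
  (e.g. R(-1.57)=0.01747, |R|=0.01747)

Find x<0 with |R(x)|<1.
x=-1.57: |R|=0.0175
|R(-2.52)|=1.0120 |R(-1.46)|=0.0871 |R(-0.71)|=0.4824
Bisect:
  x_lo=-2.9298 |R|=1.8295  x_hi=-0.3284 |R|=0.7196
  mid=-1.62912 |R|=0.02273 →hi
  mid=-2.27948 |R|=0.65550 →hi
  mid=-2.60466 |R|=1.15764 →lo
  mid=-2.44207 |R|=0.88751 →hi
  mid=-2.52336 |R|=1.01754 →lo
  mid=-2.48272 |R|=0.95130 →hi
  mid=-2.50304 |R|=0.98411 →hi
  mid=-2.51320 |R|=1.00075 →lo
  mid=-2.50812 |R|=0.99241 →hi
  mid=-2.51066 |R|=0.99657 →hi
  ...
  [-2.51288,-2.51272] ⇒ x*=-2.5127
Interval (-2.5127, 0).

left endpoint -2.5127.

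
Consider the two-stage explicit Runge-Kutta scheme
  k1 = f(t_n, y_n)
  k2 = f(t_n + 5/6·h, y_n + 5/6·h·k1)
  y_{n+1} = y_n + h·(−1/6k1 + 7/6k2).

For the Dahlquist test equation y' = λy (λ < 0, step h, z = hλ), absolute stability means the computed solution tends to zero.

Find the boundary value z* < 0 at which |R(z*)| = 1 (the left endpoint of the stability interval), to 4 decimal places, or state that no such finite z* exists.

On y'=λy, z=hλ:
  k1=λy_n ⇒ h·k1=z·y_n;  k2=λ(1+5/6z)y_n ⇒ h·k2=z(1+5/6z)y_n
  y_{n+1}/y_n = 1 − 1/6z + 7/6z(1+5/6z) = 1 + z + 35/36z²
  ⇒ R(z) = 1 + z + 35/36z².

Need |R(x)|<1, x<0.
x=-0.53: |R|=0.7431
R=1: x+35/36x²=0 ⇒ x=−36/35=-1.0286; min R=1−1/(4·35/36)=0.7429>−1
Confirm numerically:
  x=-0.848: |R|=0.85113 <1
  x=-0.797: |R|=0.82056 <1
  x=-0.535: |R|=0.74327 <1
  x=-1.596: |R|=1.88046 >1
  x=-1.534: |R|=1.75379 >1
  x=-1.497: |R|=1.68176 >1
So |R|<1 on (-1.0286, 0).

left endpoint -1.0286.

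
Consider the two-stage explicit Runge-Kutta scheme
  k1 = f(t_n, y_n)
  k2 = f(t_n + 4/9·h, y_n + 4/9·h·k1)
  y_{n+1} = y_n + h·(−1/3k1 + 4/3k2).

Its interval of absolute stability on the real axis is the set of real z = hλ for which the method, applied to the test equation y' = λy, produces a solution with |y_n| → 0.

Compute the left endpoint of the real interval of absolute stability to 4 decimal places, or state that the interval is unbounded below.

left endpoint -1.6875.

Test eqn y'=λy, z=hλ:
  k1=λy_n ⇒ h·k1=z·y_n;  k2=λ(1+4/9z)y_n ⇒ h·k2=z(1+4/9z)y_n
  y_{n+1}/y_n = 1 − 1/3z + 4/3z(1+4/9z) = 1 + z + 16/27z²
  ⇒ R(z) = 1 + z + 16/27z².

Solve |R(x)|<1 on ℝ⁻.
x=-1.45: |R|=0.7959
R=1: x+16/27x²=0 ⇒ x=−27/16=-1.6875; min R=1−1/(4·16/27)=0.5781>−1
Confirm numerically:
  x=-1.606: |R|=0.92244 <1
  x=-1.397: |R|=0.75951 <1
  x=-0.881: |R|=0.57895 <1
  x=-0.879: |R|=0.57886 <1
  x=-2.285: |R|=1.80906 >1
  x=-2.275: |R|=1.79204 >1
So |R|<1 on (-1.6875, 0).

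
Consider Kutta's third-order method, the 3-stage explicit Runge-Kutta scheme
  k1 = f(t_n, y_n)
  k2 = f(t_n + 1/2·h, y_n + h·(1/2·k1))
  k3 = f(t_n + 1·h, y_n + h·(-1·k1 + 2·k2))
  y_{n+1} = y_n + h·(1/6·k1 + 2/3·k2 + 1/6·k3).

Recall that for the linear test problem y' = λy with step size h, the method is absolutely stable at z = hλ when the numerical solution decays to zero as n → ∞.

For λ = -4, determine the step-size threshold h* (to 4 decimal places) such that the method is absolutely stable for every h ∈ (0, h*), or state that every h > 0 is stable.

(-2.5127,0); λ=-4 ⇒ h* = 0.6282.

Set f=λy, z=hλ:
  order 3, 3-stage ⇒ R(z)=1+z+z^2/2+z^3/6
  (e.g. R(-1.16)=0.25265, |R|=0.25265)

Find x<0 with |R(x)|<1.
x=-1.16: |R|=0.2527
|R(-2.59)|=1.1316 |R(-1.59)|=0.0041 |R(-0.83)|=0.4192
Bisect:
  x_lo=-3.0082 |R|=2.0207  x_hi=-0.3131 |R|=0.7308
  mid=-1.66070 |R|=0.04508 →hi
  mid=-2.33447 |R|=0.72998 →hi
  mid=-2.67136 |R|=1.28049 →lo
  mid=-2.50292 |R|=0.98391 →hi
  mid=-2.58714 |R|=1.12657 →lo
  mid=-2.54503 |R|=1.05387 →lo
  mid=-2.52397 |R|=1.01856 →lo
  mid=-2.51344 |R|=1.00115 →lo
  mid=-2.50818 |R|=0.99251 →hi
  ...
  [-2.51279,-2.51262] ⇒ x*=-2.5127
Stable set (-2.5127, 0).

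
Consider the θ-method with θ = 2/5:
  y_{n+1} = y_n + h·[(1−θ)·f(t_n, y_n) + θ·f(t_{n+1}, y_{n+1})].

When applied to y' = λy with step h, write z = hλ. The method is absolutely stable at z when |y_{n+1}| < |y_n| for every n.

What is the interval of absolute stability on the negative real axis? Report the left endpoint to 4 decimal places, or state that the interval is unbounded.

Set f=λy, z=hλ:
  y_{n+1} = y_n + z·[3/5·y_n + 2/5·y_{n+1}] ⇒ (1 − 2/5z)y_{n+1} = (1 + 3/5z)y_n
  ⇒ R(z) = (1 + 3/5z)/(1 − 2/5z).

Solve |R(x)|<1 on ℝ⁻.
x=-1.32: |R|=0.1361
R=−1: 1+3/5x = −1+2/5x ⇒ -1/5x=2 ⇒ x=2/(-1/5)=-10.0000
Confirm numerically:
  x=-9.082: |R|=0.96037 <1
  x=-8.000: |R|=0.90476 <1
  x=-5.233: |R|=0.69178 <1
  x=-4.221: |R|=0.57008 <1
  x=-10.331: |R|=1.01290 >1
  x=-10.311: |R|=1.01214 >1
Stable set (-10.0000, 0).

z∈(-10.0000,0).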